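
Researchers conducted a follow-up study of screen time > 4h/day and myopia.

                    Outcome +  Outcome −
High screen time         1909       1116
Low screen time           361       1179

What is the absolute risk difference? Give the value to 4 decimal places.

0.3967

Cells: a = 1909, b = 1116, c = 361, d = 1179.
Risk in exposed = 1909/3025 = 0.631074; risk in unexposed = 361/1540 = 0.234416.
Risk difference = 0.631074 − 0.234416 = 0.396659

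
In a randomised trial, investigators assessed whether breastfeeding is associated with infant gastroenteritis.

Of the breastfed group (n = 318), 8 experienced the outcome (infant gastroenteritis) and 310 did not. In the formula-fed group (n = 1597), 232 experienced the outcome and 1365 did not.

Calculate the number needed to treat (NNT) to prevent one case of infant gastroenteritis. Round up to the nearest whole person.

9

Risk in treated group = 8/318 = 0.02516; risk in control = 232/1597 = 0.14527.
Absolute risk reduction = 0.14527 − 0.02516 = 0.12012
NNT = 1 / ARR = 1 / 0.12012 = 8.325 → round up → 9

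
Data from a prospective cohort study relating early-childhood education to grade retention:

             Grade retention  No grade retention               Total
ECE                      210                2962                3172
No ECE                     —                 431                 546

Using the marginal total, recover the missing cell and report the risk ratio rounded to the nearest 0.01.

The missing cell is in the unexposed row: 546 − 431 = 115.
So a = 210, b = 2962, c = 115, d = 431.
RR = [a/(a+b)] / [c/(c+d)] = (210/3172) / (115/546) = 0.06620/0.21062 = 0.31433

0.31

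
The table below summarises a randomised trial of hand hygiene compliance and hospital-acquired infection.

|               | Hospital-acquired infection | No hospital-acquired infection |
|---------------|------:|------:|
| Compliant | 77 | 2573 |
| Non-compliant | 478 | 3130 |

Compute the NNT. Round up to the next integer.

10

Risk in treated group = 77/2650 = 0.02906; risk in control = 478/3608 = 0.13248.
Absolute risk reduction = 0.13248 − 0.02906 = 0.10343
NNT = 1 / ARR = 1 / 0.10343 = 9.669 → round up → 10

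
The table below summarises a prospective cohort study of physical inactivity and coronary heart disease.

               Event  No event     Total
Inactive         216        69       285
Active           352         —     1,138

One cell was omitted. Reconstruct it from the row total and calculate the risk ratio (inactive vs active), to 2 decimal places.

2.45

The missing cell is in the unexposed row: 1138 − 352 = 786.
So a = 216, b = 69, c = 352, d = 786.
RR = [a/(a+b)] / [c/(c+d)] = (216/285) / (352/1138) = 0.75789/0.30931 = 2.45024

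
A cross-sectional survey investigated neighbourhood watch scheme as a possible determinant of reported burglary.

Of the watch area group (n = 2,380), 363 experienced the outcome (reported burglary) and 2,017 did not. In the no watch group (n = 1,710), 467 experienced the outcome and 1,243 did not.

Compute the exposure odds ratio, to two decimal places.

From the description: a = 363, b = 2017, c = 467, d = 1243.
OR = (a·d)/(b·c) = (363 × 1243) / (2017 × 467) = 451209 / 941939 = 0.47902
Exposure is associated with lower odds of reported burglary (OR = 0.48 < 1).

0.48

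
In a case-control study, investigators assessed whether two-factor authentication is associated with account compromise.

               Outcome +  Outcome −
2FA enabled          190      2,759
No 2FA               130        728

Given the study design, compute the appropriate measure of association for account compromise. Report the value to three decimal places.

0.386

Cells: a = 190, b = 2759, c = 130, d = 728.
This is a case-control study: participants were sampled on outcome status, so risks in the source population cannot be estimated directly — relative risk is not valid here. The odds ratio is the appropriate measure.
OR = (a·d)/(b·c) = (190 × 728) / (2759 × 130) = 138320 / 358670 = 0.38565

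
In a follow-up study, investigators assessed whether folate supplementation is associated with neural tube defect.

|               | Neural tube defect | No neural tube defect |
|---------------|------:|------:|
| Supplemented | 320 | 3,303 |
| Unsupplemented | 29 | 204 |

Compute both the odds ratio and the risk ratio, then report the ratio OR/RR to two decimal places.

0.96

Cells: a = 320, b = 3303, c = 29, d = 204.
OR = (320·204)/(3303·29) = 65280/95787 = 0.68151
Risk in exposed = 320/3623 = 0.08832; risk in unexposed = 29/233 = 0.12446; RR = 0.70964
OR/RR = 0.68151 / 0.70964 = 0.96036
The outcome is not rare, so the OR lies further from 1 than the RR.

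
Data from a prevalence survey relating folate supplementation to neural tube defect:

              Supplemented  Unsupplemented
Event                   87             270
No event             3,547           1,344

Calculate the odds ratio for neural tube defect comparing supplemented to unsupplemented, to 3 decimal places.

Reading the table with exposure as columns: a = 87 (Supplemented, case), b = 3547 (Supplemented, non-case), c = 270 (Unsupplemented, case), d = 1344.
OR = (a·d)/(b·c) = (87 × 1344) / (3547 × 270) = 116928 / 957690 = 0.12209
Exposure is associated with lower odds of neural tube defect (OR = 0.12 < 1).

0.122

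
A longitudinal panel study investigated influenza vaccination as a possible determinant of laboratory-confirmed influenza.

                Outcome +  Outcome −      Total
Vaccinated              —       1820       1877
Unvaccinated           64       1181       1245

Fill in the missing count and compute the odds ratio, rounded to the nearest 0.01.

0.58

The missing cell is in the exposed row: 1877 − 1820 = 57.
So a = 57, b = 1820, c = 64, d = 1181.
OR = (a·d)/(b·c) = (57 × 1181) / (1820 × 64) = 67317 / 116480 = 0.57793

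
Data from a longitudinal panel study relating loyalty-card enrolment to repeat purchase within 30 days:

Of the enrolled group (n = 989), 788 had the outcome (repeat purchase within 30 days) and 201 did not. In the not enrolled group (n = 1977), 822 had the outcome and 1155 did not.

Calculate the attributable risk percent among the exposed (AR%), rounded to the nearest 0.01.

From the description: a = 788, b = 201, c = 822, d = 1155.
Risk in exposed = 788/989 = 0.79676; risk in unexposed = 822/1977 = 0.41578.
RR = 0.79676/0.41578 = 1.91631
AR% = (RR − 1)/RR × 100 = (1.91631 − 1)/1.91631 × 100 = 47.8163%

47.82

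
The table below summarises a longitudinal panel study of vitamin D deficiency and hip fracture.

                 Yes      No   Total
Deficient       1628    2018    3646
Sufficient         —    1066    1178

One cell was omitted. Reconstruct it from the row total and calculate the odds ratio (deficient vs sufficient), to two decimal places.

The missing cell is in the unexposed row: 1178 − 1066 = 112.
So a = 1628, b = 2018, c = 112, d = 1066.
OR = (a·d)/(b·c) = (1628 × 1066) / (2018 × 112) = 1735448 / 226016 = 7.67843

7.68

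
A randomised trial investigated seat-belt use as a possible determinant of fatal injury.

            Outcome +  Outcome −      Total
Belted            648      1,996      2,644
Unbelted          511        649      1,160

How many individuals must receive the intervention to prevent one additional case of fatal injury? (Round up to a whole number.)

Risk in treated group = 648/2644 = 0.24508; risk in control = 511/1160 = 0.44052.
Absolute risk reduction = 0.44052 − 0.24508 = 0.19543
NNT = 1 / ARR = 1 / 0.19543 = 5.117 → round up → 6

6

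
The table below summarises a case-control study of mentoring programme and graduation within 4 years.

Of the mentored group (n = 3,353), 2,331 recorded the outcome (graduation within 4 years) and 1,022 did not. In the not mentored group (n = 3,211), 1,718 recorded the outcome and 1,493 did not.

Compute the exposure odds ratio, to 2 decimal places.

1.98

From the description: a = 2331, b = 1022, c = 1718, d = 1493.
OR = (a·d)/(b·c) = (2331 × 1493) / (1022 × 1718) = 3480183 / 1755796 = 1.98211
The odds of graduation within 4 years are about 1.98 times as high in the mentored group.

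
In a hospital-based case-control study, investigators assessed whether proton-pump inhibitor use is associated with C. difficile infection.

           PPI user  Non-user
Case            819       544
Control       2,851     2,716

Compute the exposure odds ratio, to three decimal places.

Reading the table with exposure as columns: a = 819 (PPI user, case), b = 2851 (PPI user, non-case), c = 544 (Non-user, case), d = 2716.
OR = (a·d)/(b·c) = (819 × 2716) / (2851 × 544) = 2224404 / 1550944 = 1.43423
The odds of C. difficile infection are about 1.43 times as high in the ppi user group.

1.434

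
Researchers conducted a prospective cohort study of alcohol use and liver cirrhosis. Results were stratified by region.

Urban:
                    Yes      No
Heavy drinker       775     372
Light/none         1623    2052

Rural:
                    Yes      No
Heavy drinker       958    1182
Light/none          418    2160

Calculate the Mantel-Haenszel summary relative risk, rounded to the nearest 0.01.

RR_MH = Σ(aᵢ·n₀ᵢ/nᵢ) / Σ(cᵢ·n₁ᵢ/nᵢ), with n₁ᵢ = aᵢ+bᵢ (exposed), n₀ᵢ = cᵢ+dᵢ (unexposed), nᵢ = n₁ᵢ+n₀ᵢ.
Stratum 1 (Urban): n₁ = 1147, n₀ = 3675, n = 4822; a·n₀/n = 775·3675/4822 = 590.6522; c·n₁/n = 1623·1147/4822 = 386.0599
Stratum 2 (Rural): n₁ = 2140, n₀ = 2578, n = 4718; a·n₀/n = 958·2578/4718 = 523.4684; c·n₁/n = 418·2140/4718 = 189.5973
RR_MH = (590.6522 + 523.4684) / (386.0599 + 189.5973) = 1114.1206 / 575.6572 = 1.93539

1.94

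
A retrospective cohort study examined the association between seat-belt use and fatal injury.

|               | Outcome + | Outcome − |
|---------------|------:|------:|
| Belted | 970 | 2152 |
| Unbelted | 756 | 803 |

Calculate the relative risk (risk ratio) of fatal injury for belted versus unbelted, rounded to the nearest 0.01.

Cells: a = 970, b = 2152, c = 756, d = 803.
Risk in exposed = 970/3122 = 0.31070; risk in unexposed = 756/1559 = 0.48493.
RR = 0.31070 / 0.48493 = 0.64071
The risk is 36% lower among the exposed than among the unexposed.

0.64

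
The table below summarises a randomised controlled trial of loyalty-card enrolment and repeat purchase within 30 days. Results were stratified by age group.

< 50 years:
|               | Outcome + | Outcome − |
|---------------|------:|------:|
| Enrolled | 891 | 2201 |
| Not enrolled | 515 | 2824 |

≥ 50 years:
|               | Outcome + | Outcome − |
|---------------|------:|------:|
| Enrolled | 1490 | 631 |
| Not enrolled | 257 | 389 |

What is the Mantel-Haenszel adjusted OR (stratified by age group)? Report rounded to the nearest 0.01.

OR_MH = Σ(aᵢdᵢ/nᵢ) / Σ(bᵢcᵢ/nᵢ), where nᵢ is the stratum total.
Stratum 1 (< 50 years): n = 6431; a·d/n = 891·2824/6431 = 391.2586; b·c/n = 2201·515/6431 = 176.2580
Stratum 2 (≥ 50 years): n = 2767; a·d/n = 1490·389/2767 = 209.4724; b·c/n = 631·257/2767 = 58.6075
OR_MH = (391.2586 + 209.4724) / (176.2580 + 58.6075) = 600.7309 / 234.8655 = 2.55777

2.56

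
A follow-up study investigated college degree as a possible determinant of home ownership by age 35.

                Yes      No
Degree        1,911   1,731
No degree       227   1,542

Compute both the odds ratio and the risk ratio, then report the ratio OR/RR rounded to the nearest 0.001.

Cells: a = 1911, b = 1731, c = 227, d = 1542.
OR = (1911·1542)/(1731·227) = 2946762/392937 = 7.49932
Risk in exposed = 1911/3642 = 0.52471; risk in unexposed = 227/1769 = 0.12832; RR = 4.08905
OR/RR = 7.49932 / 4.08905 = 1.83400
The outcome is not rare, so the OR lies further from 1 than the RR.

1.834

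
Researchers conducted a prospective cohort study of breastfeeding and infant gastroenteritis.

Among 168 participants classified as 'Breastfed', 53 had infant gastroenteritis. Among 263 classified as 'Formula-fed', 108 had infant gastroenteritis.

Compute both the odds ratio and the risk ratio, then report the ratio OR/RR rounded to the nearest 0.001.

0.861

From the description: a = 53, b = 115, c = 108, d = 155.
OR = (53·155)/(115·108) = 8215/12420 = 0.66143
Risk in exposed = 53/168 = 0.31548; risk in unexposed = 108/263 = 0.41065; RR = 0.76824
OR/RR = 0.66143 / 0.76824 = 0.86097
The outcome is not rare, so the OR lies further from 1 than the RR.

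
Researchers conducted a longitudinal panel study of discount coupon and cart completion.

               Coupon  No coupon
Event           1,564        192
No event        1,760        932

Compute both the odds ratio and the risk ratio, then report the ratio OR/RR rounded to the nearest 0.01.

Reading the table with exposure as columns: a = 1564 (Coupon, case), b = 1760 (Coupon, non-case), c = 192 (No coupon, case), d = 932.
OR = (1564·932)/(1760·192) = 1457648/337920 = 4.31359
Risk in exposed = 1564/3324 = 0.47052; risk in unexposed = 192/1124 = 0.17082; RR = 2.75449
OR/RR = 4.31359 / 2.75449 = 1.56602
The outcome is not rare, so the OR lies further from 1 than the RR.

1.57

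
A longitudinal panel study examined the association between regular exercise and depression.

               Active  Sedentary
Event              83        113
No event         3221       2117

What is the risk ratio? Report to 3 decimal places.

0.496

Reading the table with exposure as columns: a = 83 (Active, case), b = 3221 (Active, non-case), c = 113 (Sedentary, case), d = 2117.
Risk in exposed = 83/3304 = 0.02512; risk in unexposed = 113/2230 = 0.05067.
RR = 0.02512 / 0.05067 = 0.49575
The risk is 50% lower among the exposed than among the unexposed.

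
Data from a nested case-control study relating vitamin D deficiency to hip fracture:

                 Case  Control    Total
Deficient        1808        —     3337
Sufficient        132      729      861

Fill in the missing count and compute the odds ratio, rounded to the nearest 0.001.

6.530

The missing cell is in the exposed row: 3337 − 1808 = 1529.
So a = 1808, b = 1529, c = 132, d = 729.
OR = (a·d)/(b·c) = (1808 × 729) / (1529 × 132) = 1318032 / 201828 = 6.53047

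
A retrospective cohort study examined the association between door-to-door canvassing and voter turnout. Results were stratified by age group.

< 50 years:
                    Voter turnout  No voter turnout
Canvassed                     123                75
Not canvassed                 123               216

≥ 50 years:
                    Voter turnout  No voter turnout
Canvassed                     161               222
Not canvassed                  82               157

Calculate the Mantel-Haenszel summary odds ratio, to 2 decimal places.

OR_MH = Σ(aᵢdᵢ/nᵢ) / Σ(bᵢcᵢ/nᵢ), where nᵢ is the stratum total.
Stratum 1 (< 50 years): n = 537; a·d/n = 123·216/537 = 49.4749; b·c/n = 75·123/537 = 17.1788
Stratum 2 (≥ 50 years): n = 622; a·d/n = 161·157/622 = 40.6383; b·c/n = 222·82/622 = 29.2669
OR_MH = (49.4749 + 40.6383) / (17.1788 + 29.2669) = 90.1131 / 46.4457 = 1.94018

1.94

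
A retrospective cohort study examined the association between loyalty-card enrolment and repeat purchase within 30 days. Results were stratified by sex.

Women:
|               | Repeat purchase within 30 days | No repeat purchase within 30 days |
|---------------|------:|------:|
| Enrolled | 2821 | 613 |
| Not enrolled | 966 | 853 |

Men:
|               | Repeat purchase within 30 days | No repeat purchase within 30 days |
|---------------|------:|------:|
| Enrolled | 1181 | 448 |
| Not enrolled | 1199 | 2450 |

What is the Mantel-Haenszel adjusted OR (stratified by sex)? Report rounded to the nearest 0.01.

OR_MH = Σ(aᵢdᵢ/nᵢ) / Σ(bᵢcᵢ/nᵢ), where nᵢ is the stratum total.
Stratum 1 (Women): n = 5253; a·d/n = 2821·853/5253 = 458.0836; b·c/n = 613·966/5253 = 112.7276
Stratum 2 (Men): n = 5278; a·d/n = 1181·2450/5278 = 548.2095; b·c/n = 448·1199/5278 = 101.7719
OR_MH = (458.0836 + 548.2095) / (112.7276 + 101.7719) = 1006.2931 / 214.4995 = 4.69135

4.69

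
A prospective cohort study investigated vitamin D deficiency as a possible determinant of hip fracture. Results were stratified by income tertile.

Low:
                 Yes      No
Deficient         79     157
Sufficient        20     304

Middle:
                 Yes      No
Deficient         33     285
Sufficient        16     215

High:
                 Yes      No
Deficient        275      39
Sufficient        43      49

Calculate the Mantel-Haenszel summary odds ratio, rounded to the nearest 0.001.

4.932

OR_MH = Σ(aᵢdᵢ/nᵢ) / Σ(bᵢcᵢ/nᵢ), where nᵢ is the stratum total.
Stratum 1 (Low): n = 560; a·d/n = 79·304/560 = 42.8857; b·c/n = 157·20/560 = 5.6071
Stratum 2 (Middle): n = 549; a·d/n = 33·215/549 = 12.9235; b·c/n = 285·16/549 = 8.3060
Stratum 3 (High): n = 406; a·d/n = 275·49/406 = 33.1897; b·c/n = 39·43/406 = 4.1305
OR_MH = (42.8857 + 12.9235 + 33.1897) / (5.6071 + 8.3060 + 4.1305) = 88.9989 / 18.0437 = 4.93241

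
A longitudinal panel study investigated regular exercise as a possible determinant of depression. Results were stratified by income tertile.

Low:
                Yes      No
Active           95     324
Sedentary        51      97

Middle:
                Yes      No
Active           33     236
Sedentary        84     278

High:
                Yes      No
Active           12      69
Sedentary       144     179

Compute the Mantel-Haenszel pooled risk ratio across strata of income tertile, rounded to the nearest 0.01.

0.52

RR_MH = Σ(aᵢ·n₀ᵢ/nᵢ) / Σ(cᵢ·n₁ᵢ/nᵢ), with n₁ᵢ = aᵢ+bᵢ (exposed), n₀ᵢ = cᵢ+dᵢ (unexposed), nᵢ = n₁ᵢ+n₀ᵢ.
Stratum 1 (Low): n₁ = 419, n₀ = 148, n = 567; a·n₀/n = 95·148/567 = 24.7972; c·n₁/n = 51·419/567 = 37.6878
Stratum 2 (Middle): n₁ = 269, n₀ = 362, n = 631; a·n₀/n = 33·362/631 = 18.9319; c·n₁/n = 84·269/631 = 35.8098
Stratum 3 (High): n₁ = 81, n₀ = 323, n = 404; a·n₀/n = 12·323/404 = 9.5941; c·n₁/n = 144·81/404 = 28.8713
RR_MH = (24.7972 + 18.9319 + 9.5941) / (37.6878 + 35.8098 + 28.8713) = 53.3231 / 102.3689 = 0.52089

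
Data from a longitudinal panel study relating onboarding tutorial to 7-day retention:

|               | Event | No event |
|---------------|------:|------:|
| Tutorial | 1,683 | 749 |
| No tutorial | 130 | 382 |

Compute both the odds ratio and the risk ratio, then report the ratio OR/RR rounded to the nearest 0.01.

2.42

Cells: a = 1683, b = 749, c = 130, d = 382.
OR = (1683·382)/(749·130) = 642906/97370 = 6.60271
Risk in exposed = 1683/2432 = 0.69202; risk in unexposed = 130/512 = 0.25391; RR = 2.72551
OR/RR = 6.60271 / 2.72551 = 2.42256
The outcome is not rare, so the OR lies further from 1 than the RR.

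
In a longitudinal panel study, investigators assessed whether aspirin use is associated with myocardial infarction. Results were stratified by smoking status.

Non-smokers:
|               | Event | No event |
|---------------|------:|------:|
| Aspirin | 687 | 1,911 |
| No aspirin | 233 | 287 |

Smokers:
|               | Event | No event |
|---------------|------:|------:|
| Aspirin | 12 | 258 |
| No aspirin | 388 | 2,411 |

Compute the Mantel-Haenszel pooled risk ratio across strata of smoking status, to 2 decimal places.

0.55

RR_MH = Σ(aᵢ·n₀ᵢ/nᵢ) / Σ(cᵢ·n₁ᵢ/nᵢ), with n₁ᵢ = aᵢ+bᵢ (exposed), n₀ᵢ = cᵢ+dᵢ (unexposed), nᵢ = n₁ᵢ+n₀ᵢ.
Stratum 1 (Non-smokers): n₁ = 2598, n₀ = 520, n = 3118; a·n₀/n = 687·520/3118 = 114.5734; c·n₁/n = 233·2598/3118 = 194.1418
Stratum 2 (Smokers): n₁ = 270, n₀ = 2799, n = 3069; a·n₀/n = 12·2799/3069 = 10.9443; c·n₁/n = 388·270/3069 = 34.1349
RR_MH = (114.5734 + 10.9443) / (194.1418 + 34.1349) = 125.5177 / 228.2767 = 0.54985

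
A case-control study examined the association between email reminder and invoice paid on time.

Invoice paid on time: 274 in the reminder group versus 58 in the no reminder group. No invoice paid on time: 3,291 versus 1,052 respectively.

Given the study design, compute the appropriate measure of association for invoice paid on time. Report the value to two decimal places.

From the description: a = 274, b = 3291, c = 58, d = 1052.
This is a case-control study: participants were sampled on outcome status, so risks in the source population cannot be estimated directly — relative risk is not valid here. The odds ratio is the appropriate measure.
OR = (a·d)/(b·c) = (274 × 1052) / (3291 × 58) = 288248 / 190878 = 1.51012

1.51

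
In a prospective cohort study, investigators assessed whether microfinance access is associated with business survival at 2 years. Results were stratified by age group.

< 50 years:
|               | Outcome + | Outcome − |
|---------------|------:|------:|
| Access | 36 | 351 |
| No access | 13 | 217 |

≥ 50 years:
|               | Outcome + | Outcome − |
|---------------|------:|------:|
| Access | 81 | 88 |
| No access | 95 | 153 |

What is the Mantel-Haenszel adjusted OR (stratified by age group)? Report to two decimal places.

1.54

OR_MH = Σ(aᵢdᵢ/nᵢ) / Σ(bᵢcᵢ/nᵢ), where nᵢ is the stratum total.
Stratum 1 (< 50 years): n = 617; a·d/n = 36·217/617 = 12.6613; b·c/n = 351·13/617 = 7.3955
Stratum 2 (≥ 50 years): n = 417; a·d/n = 81·153/417 = 29.7194; b·c/n = 88·95/417 = 20.0480
OR_MH = (12.6613 + 29.7194) / (7.3955 + 20.0480) = 42.3807 / 27.4434 = 1.54429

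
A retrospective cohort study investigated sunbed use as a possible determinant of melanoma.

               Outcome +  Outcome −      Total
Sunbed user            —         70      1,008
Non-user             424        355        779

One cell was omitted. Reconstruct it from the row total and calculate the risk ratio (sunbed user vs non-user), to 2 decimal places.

The missing cell is in the exposed row: 1008 − 70 = 938.
So a = 938, b = 70, c = 424, d = 355.
RR = [a/(a+b)] / [c/(c+d)] = (938/1008) / (424/779) = 0.93056/0.54429 = 1.70968

1.71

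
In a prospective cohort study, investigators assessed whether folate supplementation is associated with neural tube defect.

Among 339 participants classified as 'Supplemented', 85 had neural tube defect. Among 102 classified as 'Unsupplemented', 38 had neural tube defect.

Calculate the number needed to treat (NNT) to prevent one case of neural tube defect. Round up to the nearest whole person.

9

Risk in treated group = 85/339 = 0.25074; risk in control = 38/102 = 0.37255.
Absolute risk reduction = 0.37255 − 0.25074 = 0.12181
NNT = 1 / ARR = 1 / 0.12181 = 8.209 → round up → 9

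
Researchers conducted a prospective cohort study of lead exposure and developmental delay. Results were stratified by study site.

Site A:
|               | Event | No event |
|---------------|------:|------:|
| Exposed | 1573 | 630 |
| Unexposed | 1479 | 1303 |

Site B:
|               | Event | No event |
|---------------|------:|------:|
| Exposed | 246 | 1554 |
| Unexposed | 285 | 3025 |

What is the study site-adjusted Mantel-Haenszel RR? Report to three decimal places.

1.376

RR_MH = Σ(aᵢ·n₀ᵢ/nᵢ) / Σ(cᵢ·n₁ᵢ/nᵢ), with n₁ᵢ = aᵢ+bᵢ (exposed), n₀ᵢ = cᵢ+dᵢ (unexposed), nᵢ = n₁ᵢ+n₀ᵢ.
Stratum 1 (Site A): n₁ = 2203, n₀ = 2782, n = 4985; a·n₀/n = 1573·2782/4985 = 877.8508; c·n₁/n = 1479·2203/4985 = 653.6082
Stratum 2 (Site B): n₁ = 1800, n₀ = 3310, n = 5110; a·n₀/n = 246·3310/5110 = 159.3464; c·n₁/n = 285·1800/5110 = 100.3914
RR_MH = (877.8508 + 159.3464) / (653.6082 + 100.3914) = 1037.1971 / 753.9996 = 1.37559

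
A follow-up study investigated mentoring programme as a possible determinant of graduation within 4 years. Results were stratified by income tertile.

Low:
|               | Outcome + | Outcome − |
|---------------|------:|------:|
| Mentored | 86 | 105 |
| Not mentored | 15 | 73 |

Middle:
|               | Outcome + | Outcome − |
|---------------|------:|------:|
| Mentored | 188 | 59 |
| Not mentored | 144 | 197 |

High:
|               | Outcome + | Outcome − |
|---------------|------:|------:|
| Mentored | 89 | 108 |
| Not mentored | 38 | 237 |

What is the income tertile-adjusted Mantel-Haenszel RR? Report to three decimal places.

2.171

RR_MH = Σ(aᵢ·n₀ᵢ/nᵢ) / Σ(cᵢ·n₁ᵢ/nᵢ), with n₁ᵢ = aᵢ+bᵢ (exposed), n₀ᵢ = cᵢ+dᵢ (unexposed), nᵢ = n₁ᵢ+n₀ᵢ.
Stratum 1 (Low): n₁ = 191, n₀ = 88, n = 279; a·n₀/n = 86·88/279 = 27.1254; c·n₁/n = 15·191/279 = 10.2688
Stratum 2 (Middle): n₁ = 247, n₀ = 341, n = 588; a·n₀/n = 188·341/588 = 109.0272; c·n₁/n = 144·247/588 = 60.4898
Stratum 3 (High): n₁ = 197, n₀ = 275, n = 472; a·n₀/n = 89·275/472 = 51.8538; c·n₁/n = 38·197/472 = 15.8602
RR_MH = (27.1254 + 109.0272 + 51.8538) / (10.2688 + 60.4898 + 15.8602) = 188.0065 / 86.6188 = 2.17050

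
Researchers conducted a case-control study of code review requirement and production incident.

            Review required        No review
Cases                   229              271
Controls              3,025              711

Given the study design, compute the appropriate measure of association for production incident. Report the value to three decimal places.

0.199

Reading the table with exposure as columns: a = 229 (Review required, case), b = 3025 (Review required, non-case), c = 271 (No review, case), d = 711.
This is a case-control study: participants were sampled on outcome status, so risks in the source population cannot be estimated directly — relative risk is not valid here. The odds ratio is the appropriate measure.
OR = (a·d)/(b·c) = (229 × 711) / (3025 × 271) = 162819 / 819775 = 0.19861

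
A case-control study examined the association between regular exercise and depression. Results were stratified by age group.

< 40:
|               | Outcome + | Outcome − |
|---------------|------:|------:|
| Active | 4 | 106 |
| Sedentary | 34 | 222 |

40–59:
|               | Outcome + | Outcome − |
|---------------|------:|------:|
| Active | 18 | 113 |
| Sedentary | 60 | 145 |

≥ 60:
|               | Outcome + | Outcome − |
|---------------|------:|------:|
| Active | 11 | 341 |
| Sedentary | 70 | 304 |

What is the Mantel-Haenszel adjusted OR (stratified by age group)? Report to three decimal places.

0.235

OR_MH = Σ(aᵢdᵢ/nᵢ) / Σ(bᵢcᵢ/nᵢ), where nᵢ is the stratum total.
Stratum 1 (< 40): n = 366; a·d/n = 4·222/366 = 2.4262; b·c/n = 106·34/366 = 9.8470
Stratum 2 (40–59): n = 336; a·d/n = 18·145/336 = 7.7679; b·c/n = 113·60/336 = 20.1786
Stratum 3 (≥ 60): n = 726; a·d/n = 11·304/726 = 4.6061; b·c/n = 341·70/726 = 32.8788
OR_MH = (2.4262 + 7.7679 + 4.6061) / (9.8470 + 20.1786 + 32.8788) = 14.8001 / 62.9044 = 0.23528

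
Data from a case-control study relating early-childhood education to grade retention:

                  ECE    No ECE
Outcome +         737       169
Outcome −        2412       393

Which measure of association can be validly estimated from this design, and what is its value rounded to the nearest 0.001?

Reading the table with exposure as columns: a = 737 (ECE, case), b = 2412 (ECE, non-case), c = 169 (No ECE, case), d = 393.
This is a case-control study: participants were sampled on outcome status, so risks in the source population cannot be estimated directly — relative risk is not valid here. The odds ratio is the appropriate measure.
OR = (a·d)/(b·c) = (737 × 393) / (2412 × 169) = 289641 / 407628 = 0.71055

0.711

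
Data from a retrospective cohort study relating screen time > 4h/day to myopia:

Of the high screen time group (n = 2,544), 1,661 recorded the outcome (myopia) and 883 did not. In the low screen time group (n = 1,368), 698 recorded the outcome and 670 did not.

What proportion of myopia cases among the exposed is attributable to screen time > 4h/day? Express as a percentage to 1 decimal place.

From the description: a = 1661, b = 883, c = 698, d = 670.
Risk in exposed = 1661/2544 = 0.65291; risk in unexposed = 698/1368 = 0.51023.
RR = 0.65291/0.51023 = 1.27963
AR% = (RR − 1)/RR × 100 = (1.27963 − 1)/1.27963 × 100 = 21.8522%

21.9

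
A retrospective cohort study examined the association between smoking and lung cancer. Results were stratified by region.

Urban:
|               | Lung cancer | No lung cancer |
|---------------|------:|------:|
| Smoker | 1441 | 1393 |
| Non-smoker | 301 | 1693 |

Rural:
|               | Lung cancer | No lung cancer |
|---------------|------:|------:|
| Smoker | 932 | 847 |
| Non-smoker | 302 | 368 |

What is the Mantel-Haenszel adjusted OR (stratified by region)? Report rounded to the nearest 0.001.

3.374

OR_MH = Σ(aᵢdᵢ/nᵢ) / Σ(bᵢcᵢ/nᵢ), where nᵢ is the stratum total.
Stratum 1 (Urban): n = 4828; a·d/n = 1441·1693/4828 = 505.3051; b·c/n = 1393·301/4828 = 86.8461
Stratum 2 (Rural): n = 2449; a·d/n = 932·368/2449 = 140.0474; b·c/n = 847·302/2449 = 104.4483
OR_MH = (505.3051 + 140.0474) / (86.8461 + 104.4483) = 645.3525 / 191.2945 = 3.37361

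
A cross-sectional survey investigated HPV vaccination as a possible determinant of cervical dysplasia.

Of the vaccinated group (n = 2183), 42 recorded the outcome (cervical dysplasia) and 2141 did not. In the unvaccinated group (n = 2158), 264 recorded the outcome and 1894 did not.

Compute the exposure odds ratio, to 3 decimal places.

0.141

From the description: a = 42, b = 2141, c = 264, d = 1894.
OR = (a·d)/(b·c) = (42 × 1894) / (2141 × 264) = 79548 / 565224 = 0.14074
Exposure is associated with lower odds of cervical dysplasia (OR = 0.14 < 1).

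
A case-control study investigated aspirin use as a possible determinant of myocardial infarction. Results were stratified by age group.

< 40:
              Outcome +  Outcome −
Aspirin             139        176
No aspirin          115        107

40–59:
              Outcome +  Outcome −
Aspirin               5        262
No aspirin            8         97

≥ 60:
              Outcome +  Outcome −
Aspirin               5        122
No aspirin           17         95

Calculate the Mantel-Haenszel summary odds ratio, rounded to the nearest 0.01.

0.60

OR_MH = Σ(aᵢdᵢ/nᵢ) / Σ(bᵢcᵢ/nᵢ), where nᵢ is the stratum total.
Stratum 1 (< 40): n = 537; a·d/n = 139·107/537 = 27.6965; b·c/n = 176·115/537 = 37.6909
Stratum 2 (40–59): n = 372; a·d/n = 5·97/372 = 1.3038; b·c/n = 262·8/372 = 5.6344
Stratum 3 (≥ 60): n = 239; a·d/n = 5·95/239 = 1.9874; b·c/n = 122·17/239 = 8.6778
OR_MH = (27.6965 + 1.3038 + 1.9874) / (37.6909 + 5.6344 + 8.6778) = 30.9877 / 52.0031 = 0.59588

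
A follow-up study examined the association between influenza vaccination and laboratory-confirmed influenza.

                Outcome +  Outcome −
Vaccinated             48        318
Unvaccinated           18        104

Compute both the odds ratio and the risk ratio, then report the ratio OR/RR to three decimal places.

0.981

Cells: a = 48, b = 318, c = 18, d = 104.
OR = (48·104)/(318·18) = 4992/5724 = 0.87212
Risk in exposed = 48/366 = 0.13115; risk in unexposed = 18/122 = 0.14754; RR = 0.88889
OR/RR = 0.87212 / 0.88889 = 0.98113
The outcome is not rare, so the OR lies further from 1 than the RR.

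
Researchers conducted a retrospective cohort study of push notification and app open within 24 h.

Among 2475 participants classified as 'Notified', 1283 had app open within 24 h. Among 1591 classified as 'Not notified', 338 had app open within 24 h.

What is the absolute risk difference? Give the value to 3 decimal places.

From the description: a = 1283, b = 1192, c = 338, d = 1253.
Risk in exposed = 1283/2475 = 0.518384; risk in unexposed = 338/1591 = 0.212445.
Risk difference = 0.518384 − 0.212445 = 0.305939

0.306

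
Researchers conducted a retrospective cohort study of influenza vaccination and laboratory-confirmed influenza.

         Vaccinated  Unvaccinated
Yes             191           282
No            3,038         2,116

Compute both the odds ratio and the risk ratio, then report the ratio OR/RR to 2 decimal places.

Reading the table with exposure as columns: a = 191 (Vaccinated, case), b = 3038 (Vaccinated, non-case), c = 282 (Unvaccinated, case), d = 2116.
OR = (191·2116)/(3038·282) = 404156/856716 = 0.47175
Risk in exposed = 191/3229 = 0.05915; risk in unexposed = 282/2398 = 0.11760; RR = 0.50300
OR/RR = 0.47175 / 0.50300 = 0.93788
The outcome is not rare, so the OR lies further from 1 than the RR.

0.94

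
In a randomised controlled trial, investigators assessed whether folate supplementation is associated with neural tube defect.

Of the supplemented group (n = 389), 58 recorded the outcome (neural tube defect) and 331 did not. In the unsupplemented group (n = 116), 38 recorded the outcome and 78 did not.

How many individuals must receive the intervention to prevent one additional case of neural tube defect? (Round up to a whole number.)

Risk in treated group = 58/389 = 0.14910; risk in control = 38/116 = 0.32759.
Absolute risk reduction = 0.32759 − 0.14910 = 0.17849
NNT = 1 / ARR = 1 / 0.17849 = 5.603 → round up → 6

6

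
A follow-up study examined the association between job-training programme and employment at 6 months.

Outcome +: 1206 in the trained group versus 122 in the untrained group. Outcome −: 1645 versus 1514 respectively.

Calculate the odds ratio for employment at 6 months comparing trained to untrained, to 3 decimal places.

From the description: a = 1206, b = 1645, c = 122, d = 1514.
OR = (a·d)/(b·c) = (1206 × 1514) / (1645 × 122) = 1825884 / 200690 = 9.09803
The odds of employment at 6 months are about 9.10 times as high in the trained group.

9.098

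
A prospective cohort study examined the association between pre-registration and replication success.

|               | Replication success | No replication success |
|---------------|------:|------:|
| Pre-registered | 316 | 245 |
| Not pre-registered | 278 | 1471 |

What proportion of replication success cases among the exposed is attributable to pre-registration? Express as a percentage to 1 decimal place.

Cells: a = 316, b = 245, c = 278, d = 1471.
Risk in exposed = 316/561 = 0.56328; risk in unexposed = 278/1749 = 0.15895.
RR = 0.56328/0.15895 = 3.54380
AR% = (RR − 1)/RR × 100 = (3.54380 − 1)/3.54380 × 100 = 71.7817%

71.8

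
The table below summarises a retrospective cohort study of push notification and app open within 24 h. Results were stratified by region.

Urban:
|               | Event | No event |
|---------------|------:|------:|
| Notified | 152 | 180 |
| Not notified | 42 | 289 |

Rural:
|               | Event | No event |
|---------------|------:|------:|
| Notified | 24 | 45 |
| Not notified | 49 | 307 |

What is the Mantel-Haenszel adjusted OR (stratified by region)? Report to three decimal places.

5.038

OR_MH = Σ(aᵢdᵢ/nᵢ) / Σ(bᵢcᵢ/nᵢ), where nᵢ is the stratum total.
Stratum 1 (Urban): n = 663; a·d/n = 152·289/663 = 66.2564; b·c/n = 180·42/663 = 11.4027
Stratum 2 (Rural): n = 425; a·d/n = 24·307/425 = 17.3365; b·c/n = 45·49/425 = 5.1882
OR_MH = (66.2564 + 17.3365) / (11.4027 + 5.1882) = 83.5929 / 16.5910 = 5.03846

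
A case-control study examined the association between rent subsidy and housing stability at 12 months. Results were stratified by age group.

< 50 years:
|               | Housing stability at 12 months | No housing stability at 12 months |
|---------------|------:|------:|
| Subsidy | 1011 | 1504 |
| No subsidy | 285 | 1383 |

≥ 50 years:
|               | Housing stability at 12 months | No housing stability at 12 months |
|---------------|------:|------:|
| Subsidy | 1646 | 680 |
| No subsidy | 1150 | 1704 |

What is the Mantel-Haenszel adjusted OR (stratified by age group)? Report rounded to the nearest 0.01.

OR_MH = Σ(aᵢdᵢ/nᵢ) / Σ(bᵢcᵢ/nᵢ), where nᵢ is the stratum total.
Stratum 1 (< 50 years): n = 4183; a·d/n = 1011·1383/4183 = 334.2608; b·c/n = 1504·285/4183 = 102.4719
Stratum 2 (≥ 50 years): n = 5180; a·d/n = 1646·1704/5180 = 541.4641; b·c/n = 680·1150/5180 = 150.9653
OR_MH = (334.2608 + 541.4641) / (102.4719 + 150.9653) = 875.7249 / 253.4372 = 3.45539

3.46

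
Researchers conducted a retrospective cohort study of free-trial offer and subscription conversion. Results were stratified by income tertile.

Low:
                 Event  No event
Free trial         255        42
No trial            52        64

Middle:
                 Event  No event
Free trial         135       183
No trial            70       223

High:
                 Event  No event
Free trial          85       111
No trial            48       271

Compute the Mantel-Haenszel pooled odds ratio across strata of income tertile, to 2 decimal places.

OR_MH = Σ(aᵢdᵢ/nᵢ) / Σ(bᵢcᵢ/nᵢ), where nᵢ is the stratum total.
Stratum 1 (Low): n = 413; a·d/n = 255·64/413 = 39.5157; b·c/n = 42·52/413 = 5.2881
Stratum 2 (Middle): n = 611; a·d/n = 135·223/611 = 49.2717; b·c/n = 183·70/611 = 20.9656
Stratum 3 (High): n = 515; a·d/n = 85·271/515 = 44.7282; b·c/n = 111·48/515 = 10.3456
OR_MH = (39.5157 + 49.2717 + 44.7282) / (5.2881 + 20.9656 + 10.3456) = 133.5156 / 36.5994 = 3.64803

3.65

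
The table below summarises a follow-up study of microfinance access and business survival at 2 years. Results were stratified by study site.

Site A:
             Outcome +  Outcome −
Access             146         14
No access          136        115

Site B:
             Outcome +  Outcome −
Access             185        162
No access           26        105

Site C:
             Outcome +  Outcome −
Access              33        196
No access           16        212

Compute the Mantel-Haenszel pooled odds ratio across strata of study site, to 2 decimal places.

4.77

OR_MH = Σ(aᵢdᵢ/nᵢ) / Σ(bᵢcᵢ/nᵢ), where nᵢ is the stratum total.
Stratum 1 (Site A): n = 411; a·d/n = 146·115/411 = 40.8516; b·c/n = 14·136/411 = 4.6326
Stratum 2 (Site B): n = 478; a·d/n = 185·105/478 = 40.6381; b·c/n = 162·26/478 = 8.8117
Stratum 3 (Site C): n = 457; a·d/n = 33·212/457 = 15.3085; b·c/n = 196·16/457 = 6.8621
OR_MH = (40.8516 + 40.6381 + 15.3085) / (4.6326 + 8.8117 + 6.8621) = 96.7982 / 20.3065 = 4.76687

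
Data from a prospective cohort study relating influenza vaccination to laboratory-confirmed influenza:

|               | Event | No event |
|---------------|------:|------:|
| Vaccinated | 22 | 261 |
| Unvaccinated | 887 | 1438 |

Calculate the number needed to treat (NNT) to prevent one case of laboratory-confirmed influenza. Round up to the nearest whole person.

4

Risk in treated group = 22/283 = 0.07774; risk in control = 887/2325 = 0.38151.
Absolute risk reduction = 0.38151 − 0.07774 = 0.30377
NNT = 1 / ARR = 1 / 0.30377 = 3.292 → round up → 4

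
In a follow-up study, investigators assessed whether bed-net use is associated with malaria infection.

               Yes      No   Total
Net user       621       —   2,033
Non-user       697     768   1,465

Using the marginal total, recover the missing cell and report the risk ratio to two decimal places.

0.64

The missing cell is in the exposed row: 2033 − 621 = 1412.
So a = 621, b = 1412, c = 697, d = 768.
RR = [a/(a+b)] / [c/(c+d)] = (621/2033) / (697/1465) = 0.30546/0.47577 = 0.64204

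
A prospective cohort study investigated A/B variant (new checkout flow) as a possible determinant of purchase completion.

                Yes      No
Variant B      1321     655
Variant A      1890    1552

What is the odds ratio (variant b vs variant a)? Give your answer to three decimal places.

Cells: a = 1321, b = 655, c = 1890, d = 1552.
OR = (a·d)/(b·c) = (1321 × 1552) / (655 × 1890) = 2050192 / 1237950 = 1.65612
The odds of purchase completion are about 1.66 times as high in the variant b group.

1.656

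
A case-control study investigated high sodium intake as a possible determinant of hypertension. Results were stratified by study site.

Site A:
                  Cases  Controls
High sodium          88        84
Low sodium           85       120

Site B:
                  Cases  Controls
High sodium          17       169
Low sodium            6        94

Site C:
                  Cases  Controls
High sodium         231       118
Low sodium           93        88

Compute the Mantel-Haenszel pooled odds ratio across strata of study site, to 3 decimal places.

OR_MH = Σ(aᵢdᵢ/nᵢ) / Σ(bᵢcᵢ/nᵢ), where nᵢ is the stratum total.
Stratum 1 (Site A): n = 377; a·d/n = 88·120/377 = 28.0106; b·c/n = 84·85/377 = 18.9390
Stratum 2 (Site B): n = 286; a·d/n = 17·94/286 = 5.5874; b·c/n = 169·6/286 = 3.5455
Stratum 3 (Site C): n = 530; a·d/n = 231·88/530 = 38.3547; b·c/n = 118·93/530 = 20.7057
OR_MH = (28.0106 + 5.5874 + 38.3547) / (18.9390 + 3.5455 + 20.7057) = 71.9527 / 43.1901 = 1.66595

1.666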